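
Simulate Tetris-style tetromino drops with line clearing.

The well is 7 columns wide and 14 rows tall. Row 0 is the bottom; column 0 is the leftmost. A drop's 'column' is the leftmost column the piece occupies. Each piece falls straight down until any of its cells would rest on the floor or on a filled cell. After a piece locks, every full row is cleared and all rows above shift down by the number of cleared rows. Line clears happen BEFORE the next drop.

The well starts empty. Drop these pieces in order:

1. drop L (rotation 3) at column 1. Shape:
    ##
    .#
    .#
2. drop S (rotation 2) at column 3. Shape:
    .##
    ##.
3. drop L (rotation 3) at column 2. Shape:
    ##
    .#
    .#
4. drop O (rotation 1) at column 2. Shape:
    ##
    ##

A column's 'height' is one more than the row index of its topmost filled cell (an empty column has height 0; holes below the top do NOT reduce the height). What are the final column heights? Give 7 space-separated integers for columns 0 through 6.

Drop 1: L rot3 at col 1 lands with bottom-row=0; cleared 0 line(s) (total 0); column heights now [0 3 3 0 0 0 0], max=3
Drop 2: S rot2 at col 3 lands with bottom-row=0; cleared 0 line(s) (total 0); column heights now [0 3 3 1 2 2 0], max=3
Drop 3: L rot3 at col 2 lands with bottom-row=1; cleared 0 line(s) (total 0); column heights now [0 3 4 4 2 2 0], max=4
Drop 4: O rot1 at col 2 lands with bottom-row=4; cleared 0 line(s) (total 0); column heights now [0 3 6 6 2 2 0], max=6

Answer: 0 3 6 6 2 2 0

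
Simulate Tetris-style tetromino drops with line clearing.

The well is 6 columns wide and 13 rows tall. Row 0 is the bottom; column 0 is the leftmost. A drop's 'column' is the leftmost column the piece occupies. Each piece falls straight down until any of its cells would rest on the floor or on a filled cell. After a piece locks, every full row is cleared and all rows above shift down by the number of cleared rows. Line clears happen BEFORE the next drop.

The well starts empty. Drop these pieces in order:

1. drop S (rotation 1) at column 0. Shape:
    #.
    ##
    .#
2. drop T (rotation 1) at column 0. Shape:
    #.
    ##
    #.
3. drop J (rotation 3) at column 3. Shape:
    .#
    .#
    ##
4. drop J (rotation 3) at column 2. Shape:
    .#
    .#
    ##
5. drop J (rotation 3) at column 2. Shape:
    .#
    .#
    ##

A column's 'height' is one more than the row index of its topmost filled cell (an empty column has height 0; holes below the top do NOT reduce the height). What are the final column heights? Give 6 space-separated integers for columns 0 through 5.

Drop 1: S rot1 at col 0 lands with bottom-row=0; cleared 0 line(s) (total 0); column heights now [3 2 0 0 0 0], max=3
Drop 2: T rot1 at col 0 lands with bottom-row=3; cleared 0 line(s) (total 0); column heights now [6 5 0 0 0 0], max=6
Drop 3: J rot3 at col 3 lands with bottom-row=0; cleared 0 line(s) (total 0); column heights now [6 5 0 1 3 0], max=6
Drop 4: J rot3 at col 2 lands with bottom-row=1; cleared 0 line(s) (total 0); column heights now [6 5 2 4 3 0], max=6
Drop 5: J rot3 at col 2 lands with bottom-row=4; cleared 0 line(s) (total 0); column heights now [6 5 5 7 3 0], max=7

Answer: 6 5 5 7 3 0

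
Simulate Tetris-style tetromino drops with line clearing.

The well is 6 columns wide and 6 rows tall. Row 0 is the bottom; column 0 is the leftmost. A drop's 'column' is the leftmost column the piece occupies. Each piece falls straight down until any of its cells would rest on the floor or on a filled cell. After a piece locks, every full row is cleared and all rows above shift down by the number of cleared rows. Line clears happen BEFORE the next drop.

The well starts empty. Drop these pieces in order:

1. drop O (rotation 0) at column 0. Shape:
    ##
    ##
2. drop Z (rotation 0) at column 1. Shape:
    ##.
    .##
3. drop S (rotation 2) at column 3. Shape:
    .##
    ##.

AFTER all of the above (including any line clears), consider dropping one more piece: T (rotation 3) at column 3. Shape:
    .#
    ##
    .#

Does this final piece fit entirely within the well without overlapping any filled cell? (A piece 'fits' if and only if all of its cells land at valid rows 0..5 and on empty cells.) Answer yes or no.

Answer: no

Derivation:
Drop 1: O rot0 at col 0 lands with bottom-row=0; cleared 0 line(s) (total 0); column heights now [2 2 0 0 0 0], max=2
Drop 2: Z rot0 at col 1 lands with bottom-row=1; cleared 0 line(s) (total 0); column heights now [2 3 3 2 0 0], max=3
Drop 3: S rot2 at col 3 lands with bottom-row=2; cleared 0 line(s) (total 0); column heights now [2 3 3 3 4 4], max=4
Test piece T rot3 at col 3 (width 2): heights before test = [2 3 3 3 4 4]; fits = False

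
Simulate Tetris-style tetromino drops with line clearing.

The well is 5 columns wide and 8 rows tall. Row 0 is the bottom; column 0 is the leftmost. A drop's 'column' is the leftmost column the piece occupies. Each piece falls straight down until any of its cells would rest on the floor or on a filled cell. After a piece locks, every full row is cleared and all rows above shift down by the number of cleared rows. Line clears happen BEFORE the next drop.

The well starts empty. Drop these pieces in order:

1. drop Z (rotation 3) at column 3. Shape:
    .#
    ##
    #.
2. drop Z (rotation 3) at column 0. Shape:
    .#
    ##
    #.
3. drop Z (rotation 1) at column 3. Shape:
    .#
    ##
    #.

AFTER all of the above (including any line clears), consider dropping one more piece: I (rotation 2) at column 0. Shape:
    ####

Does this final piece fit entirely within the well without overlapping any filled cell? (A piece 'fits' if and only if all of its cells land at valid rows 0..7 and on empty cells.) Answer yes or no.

Answer: yes

Derivation:
Drop 1: Z rot3 at col 3 lands with bottom-row=0; cleared 0 line(s) (total 0); column heights now [0 0 0 2 3], max=3
Drop 2: Z rot3 at col 0 lands with bottom-row=0; cleared 0 line(s) (total 0); column heights now [2 3 0 2 3], max=3
Drop 3: Z rot1 at col 3 lands with bottom-row=2; cleared 0 line(s) (total 0); column heights now [2 3 0 4 5], max=5
Test piece I rot2 at col 0 (width 4): heights before test = [2 3 0 4 5]; fits = True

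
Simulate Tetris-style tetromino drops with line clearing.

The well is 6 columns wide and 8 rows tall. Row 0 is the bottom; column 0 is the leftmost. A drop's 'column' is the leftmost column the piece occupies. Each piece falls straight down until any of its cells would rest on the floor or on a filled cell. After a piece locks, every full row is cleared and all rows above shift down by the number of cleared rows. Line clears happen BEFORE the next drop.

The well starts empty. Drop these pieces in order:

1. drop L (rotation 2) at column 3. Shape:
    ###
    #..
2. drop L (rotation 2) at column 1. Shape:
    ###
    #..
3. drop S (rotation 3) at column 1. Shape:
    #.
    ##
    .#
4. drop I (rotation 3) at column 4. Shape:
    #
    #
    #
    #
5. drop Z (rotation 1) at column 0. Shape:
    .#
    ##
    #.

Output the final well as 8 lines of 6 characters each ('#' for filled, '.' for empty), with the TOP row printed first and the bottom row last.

Answer: .#....
##....
##..#.
.##.#.
..#.#.
.####.
.#.###
...#..

Derivation:
Drop 1: L rot2 at col 3 lands with bottom-row=0; cleared 0 line(s) (total 0); column heights now [0 0 0 2 2 2], max=2
Drop 2: L rot2 at col 1 lands with bottom-row=1; cleared 0 line(s) (total 0); column heights now [0 3 3 3 2 2], max=3
Drop 3: S rot3 at col 1 lands with bottom-row=3; cleared 0 line(s) (total 0); column heights now [0 6 5 3 2 2], max=6
Drop 4: I rot3 at col 4 lands with bottom-row=2; cleared 0 line(s) (total 0); column heights now [0 6 5 3 6 2], max=6
Drop 5: Z rot1 at col 0 lands with bottom-row=5; cleared 0 line(s) (total 0); column heights now [7 8 5 3 6 2], max=8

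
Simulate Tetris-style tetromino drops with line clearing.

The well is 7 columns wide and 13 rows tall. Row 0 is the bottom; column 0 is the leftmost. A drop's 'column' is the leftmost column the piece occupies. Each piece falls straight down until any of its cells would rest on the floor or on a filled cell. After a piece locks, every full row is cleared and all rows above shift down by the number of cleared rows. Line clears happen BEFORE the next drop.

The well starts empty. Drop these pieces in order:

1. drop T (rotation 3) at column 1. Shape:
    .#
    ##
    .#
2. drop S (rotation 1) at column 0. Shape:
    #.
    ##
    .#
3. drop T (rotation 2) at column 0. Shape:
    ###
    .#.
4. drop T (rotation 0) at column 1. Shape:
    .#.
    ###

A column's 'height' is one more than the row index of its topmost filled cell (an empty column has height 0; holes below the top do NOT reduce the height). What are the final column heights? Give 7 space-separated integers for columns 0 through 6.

Drop 1: T rot3 at col 1 lands with bottom-row=0; cleared 0 line(s) (total 0); column heights now [0 2 3 0 0 0 0], max=3
Drop 2: S rot1 at col 0 lands with bottom-row=2; cleared 0 line(s) (total 0); column heights now [5 4 3 0 0 0 0], max=5
Drop 3: T rot2 at col 0 lands with bottom-row=4; cleared 0 line(s) (total 0); column heights now [6 6 6 0 0 0 0], max=6
Drop 4: T rot0 at col 1 lands with bottom-row=6; cleared 0 line(s) (total 0); column heights now [6 7 8 7 0 0 0], max=8

Answer: 6 7 8 7 0 0 0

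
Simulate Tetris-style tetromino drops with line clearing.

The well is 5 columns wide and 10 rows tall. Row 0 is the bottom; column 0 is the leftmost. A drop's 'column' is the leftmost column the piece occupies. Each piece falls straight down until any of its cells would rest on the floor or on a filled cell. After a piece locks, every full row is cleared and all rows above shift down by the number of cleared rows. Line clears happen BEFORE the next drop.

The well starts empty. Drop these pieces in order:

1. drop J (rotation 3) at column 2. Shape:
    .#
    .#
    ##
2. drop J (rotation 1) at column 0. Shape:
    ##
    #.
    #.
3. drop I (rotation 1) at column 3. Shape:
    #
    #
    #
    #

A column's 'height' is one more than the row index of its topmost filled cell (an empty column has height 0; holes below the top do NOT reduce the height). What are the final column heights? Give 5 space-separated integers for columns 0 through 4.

Drop 1: J rot3 at col 2 lands with bottom-row=0; cleared 0 line(s) (total 0); column heights now [0 0 1 3 0], max=3
Drop 2: J rot1 at col 0 lands with bottom-row=0; cleared 0 line(s) (total 0); column heights now [3 3 1 3 0], max=3
Drop 3: I rot1 at col 3 lands with bottom-row=3; cleared 0 line(s) (total 0); column heights now [3 3 1 7 0], max=7

Answer: 3 3 1 7 0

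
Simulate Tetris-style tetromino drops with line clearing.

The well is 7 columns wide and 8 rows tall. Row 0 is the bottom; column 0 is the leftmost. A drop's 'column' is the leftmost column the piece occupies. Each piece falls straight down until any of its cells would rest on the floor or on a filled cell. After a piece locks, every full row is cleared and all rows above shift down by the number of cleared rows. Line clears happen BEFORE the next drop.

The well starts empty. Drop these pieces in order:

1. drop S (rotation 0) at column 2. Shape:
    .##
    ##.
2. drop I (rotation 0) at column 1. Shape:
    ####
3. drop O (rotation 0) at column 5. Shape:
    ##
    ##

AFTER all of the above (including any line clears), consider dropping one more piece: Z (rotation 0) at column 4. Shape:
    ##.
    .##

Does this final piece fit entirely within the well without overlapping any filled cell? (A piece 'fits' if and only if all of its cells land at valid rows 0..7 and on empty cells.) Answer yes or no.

Drop 1: S rot0 at col 2 lands with bottom-row=0; cleared 0 line(s) (total 0); column heights now [0 0 1 2 2 0 0], max=2
Drop 2: I rot0 at col 1 lands with bottom-row=2; cleared 0 line(s) (total 0); column heights now [0 3 3 3 3 0 0], max=3
Drop 3: O rot0 at col 5 lands with bottom-row=0; cleared 0 line(s) (total 0); column heights now [0 3 3 3 3 2 2], max=3
Test piece Z rot0 at col 4 (width 3): heights before test = [0 3 3 3 3 2 2]; fits = True

Answer: yes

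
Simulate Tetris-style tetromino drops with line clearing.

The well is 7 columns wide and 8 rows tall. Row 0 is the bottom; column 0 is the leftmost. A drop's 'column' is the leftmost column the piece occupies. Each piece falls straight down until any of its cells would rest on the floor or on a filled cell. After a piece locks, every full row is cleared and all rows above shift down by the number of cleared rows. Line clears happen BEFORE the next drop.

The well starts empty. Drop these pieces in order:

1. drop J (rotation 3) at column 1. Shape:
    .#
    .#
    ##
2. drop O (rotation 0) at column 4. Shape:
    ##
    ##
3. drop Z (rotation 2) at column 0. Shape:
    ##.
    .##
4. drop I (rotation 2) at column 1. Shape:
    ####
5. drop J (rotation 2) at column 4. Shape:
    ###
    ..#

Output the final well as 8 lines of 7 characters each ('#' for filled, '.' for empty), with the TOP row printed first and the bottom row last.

Drop 1: J rot3 at col 1 lands with bottom-row=0; cleared 0 line(s) (total 0); column heights now [0 1 3 0 0 0 0], max=3
Drop 2: O rot0 at col 4 lands with bottom-row=0; cleared 0 line(s) (total 0); column heights now [0 1 3 0 2 2 0], max=3
Drop 3: Z rot2 at col 0 lands with bottom-row=3; cleared 0 line(s) (total 0); column heights now [5 5 4 0 2 2 0], max=5
Drop 4: I rot2 at col 1 lands with bottom-row=5; cleared 0 line(s) (total 0); column heights now [5 6 6 6 6 2 0], max=6
Drop 5: J rot2 at col 4 lands with bottom-row=5; cleared 0 line(s) (total 0); column heights now [5 6 6 6 7 7 7], max=7

Answer: .......
....###
.####.#
##.....
.##....
..#....
..#.##.
.##.##.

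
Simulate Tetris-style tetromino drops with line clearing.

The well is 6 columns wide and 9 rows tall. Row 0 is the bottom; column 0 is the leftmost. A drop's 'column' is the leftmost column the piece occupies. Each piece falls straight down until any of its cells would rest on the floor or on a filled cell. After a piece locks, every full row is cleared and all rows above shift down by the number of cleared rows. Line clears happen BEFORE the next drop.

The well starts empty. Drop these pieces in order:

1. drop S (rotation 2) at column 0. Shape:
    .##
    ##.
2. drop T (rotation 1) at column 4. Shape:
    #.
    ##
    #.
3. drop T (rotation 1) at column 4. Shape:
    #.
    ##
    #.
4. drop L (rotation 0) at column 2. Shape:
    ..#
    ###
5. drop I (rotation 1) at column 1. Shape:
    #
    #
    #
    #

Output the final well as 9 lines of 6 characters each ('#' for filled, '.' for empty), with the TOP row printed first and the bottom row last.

Drop 1: S rot2 at col 0 lands with bottom-row=0; cleared 0 line(s) (total 0); column heights now [1 2 2 0 0 0], max=2
Drop 2: T rot1 at col 4 lands with bottom-row=0; cleared 0 line(s) (total 0); column heights now [1 2 2 0 3 2], max=3
Drop 3: T rot1 at col 4 lands with bottom-row=3; cleared 0 line(s) (total 0); column heights now [1 2 2 0 6 5], max=6
Drop 4: L rot0 at col 2 lands with bottom-row=6; cleared 0 line(s) (total 0); column heights now [1 2 7 7 8 5], max=8
Drop 5: I rot1 at col 1 lands with bottom-row=2; cleared 0 line(s) (total 0); column heights now [1 6 7 7 8 5], max=8

Answer: ......
....#.
..###.
.#..#.
.#..##
.#..#.
.#..#.
.##.##
##..#.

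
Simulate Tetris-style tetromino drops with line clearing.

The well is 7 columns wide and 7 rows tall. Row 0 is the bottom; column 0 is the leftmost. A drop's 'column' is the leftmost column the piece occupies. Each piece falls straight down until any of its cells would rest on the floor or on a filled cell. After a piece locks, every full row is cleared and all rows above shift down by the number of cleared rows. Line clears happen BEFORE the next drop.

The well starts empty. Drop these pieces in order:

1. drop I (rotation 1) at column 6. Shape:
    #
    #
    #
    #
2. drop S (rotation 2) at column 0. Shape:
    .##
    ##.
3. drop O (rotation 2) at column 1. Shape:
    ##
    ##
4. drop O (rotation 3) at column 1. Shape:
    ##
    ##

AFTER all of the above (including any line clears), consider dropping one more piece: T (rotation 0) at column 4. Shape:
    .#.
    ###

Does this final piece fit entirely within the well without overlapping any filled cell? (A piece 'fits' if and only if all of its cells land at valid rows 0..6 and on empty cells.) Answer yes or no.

Drop 1: I rot1 at col 6 lands with bottom-row=0; cleared 0 line(s) (total 0); column heights now [0 0 0 0 0 0 4], max=4
Drop 2: S rot2 at col 0 lands with bottom-row=0; cleared 0 line(s) (total 0); column heights now [1 2 2 0 0 0 4], max=4
Drop 3: O rot2 at col 1 lands with bottom-row=2; cleared 0 line(s) (total 0); column heights now [1 4 4 0 0 0 4], max=4
Drop 4: O rot3 at col 1 lands with bottom-row=4; cleared 0 line(s) (total 0); column heights now [1 6 6 0 0 0 4], max=6
Test piece T rot0 at col 4 (width 3): heights before test = [1 6 6 0 0 0 4]; fits = True

Answer: yes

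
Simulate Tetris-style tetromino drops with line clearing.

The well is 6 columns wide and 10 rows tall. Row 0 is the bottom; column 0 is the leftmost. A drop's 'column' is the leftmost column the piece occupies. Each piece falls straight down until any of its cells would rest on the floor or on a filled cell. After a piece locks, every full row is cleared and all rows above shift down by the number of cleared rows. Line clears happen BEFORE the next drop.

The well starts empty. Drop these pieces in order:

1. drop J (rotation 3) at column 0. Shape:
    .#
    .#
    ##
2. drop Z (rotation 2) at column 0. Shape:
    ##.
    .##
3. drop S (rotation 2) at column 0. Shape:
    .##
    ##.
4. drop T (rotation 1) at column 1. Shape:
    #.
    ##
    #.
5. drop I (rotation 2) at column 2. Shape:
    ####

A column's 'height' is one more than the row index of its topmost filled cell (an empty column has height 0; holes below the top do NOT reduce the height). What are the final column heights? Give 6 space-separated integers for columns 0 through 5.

Drop 1: J rot3 at col 0 lands with bottom-row=0; cleared 0 line(s) (total 0); column heights now [1 3 0 0 0 0], max=3
Drop 2: Z rot2 at col 0 lands with bottom-row=3; cleared 0 line(s) (total 0); column heights now [5 5 4 0 0 0], max=5
Drop 3: S rot2 at col 0 lands with bottom-row=5; cleared 0 line(s) (total 0); column heights now [6 7 7 0 0 0], max=7
Drop 4: T rot1 at col 1 lands with bottom-row=7; cleared 0 line(s) (total 0); column heights now [6 10 9 0 0 0], max=10
Drop 5: I rot2 at col 2 lands with bottom-row=9; cleared 0 line(s) (total 0); column heights now [6 10 10 10 10 10], max=10

Answer: 6 10 10 10 10 10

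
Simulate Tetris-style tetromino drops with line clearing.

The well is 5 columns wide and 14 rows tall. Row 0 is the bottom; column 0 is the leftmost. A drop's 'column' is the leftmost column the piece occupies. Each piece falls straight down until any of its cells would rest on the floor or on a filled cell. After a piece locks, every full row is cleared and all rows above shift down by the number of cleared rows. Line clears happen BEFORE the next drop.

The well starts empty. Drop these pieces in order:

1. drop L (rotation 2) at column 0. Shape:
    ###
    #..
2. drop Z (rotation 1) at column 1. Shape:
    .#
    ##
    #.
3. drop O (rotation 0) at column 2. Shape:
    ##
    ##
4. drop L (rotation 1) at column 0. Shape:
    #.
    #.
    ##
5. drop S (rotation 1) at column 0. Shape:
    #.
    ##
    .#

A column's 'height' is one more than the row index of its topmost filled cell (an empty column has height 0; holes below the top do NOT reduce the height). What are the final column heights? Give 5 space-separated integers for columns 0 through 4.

Drop 1: L rot2 at col 0 lands with bottom-row=0; cleared 0 line(s) (total 0); column heights now [2 2 2 0 0], max=2
Drop 2: Z rot1 at col 1 lands with bottom-row=2; cleared 0 line(s) (total 0); column heights now [2 4 5 0 0], max=5
Drop 3: O rot0 at col 2 lands with bottom-row=5; cleared 0 line(s) (total 0); column heights now [2 4 7 7 0], max=7
Drop 4: L rot1 at col 0 lands with bottom-row=4; cleared 0 line(s) (total 0); column heights now [7 5 7 7 0], max=7
Drop 5: S rot1 at col 0 lands with bottom-row=6; cleared 0 line(s) (total 0); column heights now [9 8 7 7 0], max=9

Answer: 9 8 7 7 0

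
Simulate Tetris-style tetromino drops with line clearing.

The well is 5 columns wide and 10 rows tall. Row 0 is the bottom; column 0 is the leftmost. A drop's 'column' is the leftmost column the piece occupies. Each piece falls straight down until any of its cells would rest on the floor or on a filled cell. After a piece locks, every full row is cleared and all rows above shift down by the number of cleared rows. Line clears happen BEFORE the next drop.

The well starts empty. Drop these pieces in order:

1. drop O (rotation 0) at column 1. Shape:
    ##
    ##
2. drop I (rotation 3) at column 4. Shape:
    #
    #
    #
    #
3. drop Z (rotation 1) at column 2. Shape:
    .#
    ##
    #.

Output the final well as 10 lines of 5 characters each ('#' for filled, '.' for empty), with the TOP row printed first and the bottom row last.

Answer: .....
.....
.....
.....
.....
...#.
..###
..#.#
.##.#
.##.#

Derivation:
Drop 1: O rot0 at col 1 lands with bottom-row=0; cleared 0 line(s) (total 0); column heights now [0 2 2 0 0], max=2
Drop 2: I rot3 at col 4 lands with bottom-row=0; cleared 0 line(s) (total 0); column heights now [0 2 2 0 4], max=4
Drop 3: Z rot1 at col 2 lands with bottom-row=2; cleared 0 line(s) (total 0); column heights now [0 2 4 5 4], max=5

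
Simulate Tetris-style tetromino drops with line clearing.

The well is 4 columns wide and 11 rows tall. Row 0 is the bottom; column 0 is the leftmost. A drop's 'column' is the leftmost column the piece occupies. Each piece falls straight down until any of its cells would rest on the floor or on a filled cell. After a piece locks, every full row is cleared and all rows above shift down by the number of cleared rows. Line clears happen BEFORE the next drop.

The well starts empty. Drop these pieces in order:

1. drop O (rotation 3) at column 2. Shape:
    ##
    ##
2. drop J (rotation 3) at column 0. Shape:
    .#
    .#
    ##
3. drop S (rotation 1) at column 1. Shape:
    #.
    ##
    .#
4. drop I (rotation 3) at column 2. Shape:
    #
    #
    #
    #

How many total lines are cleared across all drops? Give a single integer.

Answer: 1

Derivation:
Drop 1: O rot3 at col 2 lands with bottom-row=0; cleared 0 line(s) (total 0); column heights now [0 0 2 2], max=2
Drop 2: J rot3 at col 0 lands with bottom-row=0; cleared 1 line(s) (total 1); column heights now [0 2 1 1], max=2
Drop 3: S rot1 at col 1 lands with bottom-row=1; cleared 0 line(s) (total 1); column heights now [0 4 3 1], max=4
Drop 4: I rot3 at col 2 lands with bottom-row=3; cleared 0 line(s) (total 1); column heights now [0 4 7 1], max=7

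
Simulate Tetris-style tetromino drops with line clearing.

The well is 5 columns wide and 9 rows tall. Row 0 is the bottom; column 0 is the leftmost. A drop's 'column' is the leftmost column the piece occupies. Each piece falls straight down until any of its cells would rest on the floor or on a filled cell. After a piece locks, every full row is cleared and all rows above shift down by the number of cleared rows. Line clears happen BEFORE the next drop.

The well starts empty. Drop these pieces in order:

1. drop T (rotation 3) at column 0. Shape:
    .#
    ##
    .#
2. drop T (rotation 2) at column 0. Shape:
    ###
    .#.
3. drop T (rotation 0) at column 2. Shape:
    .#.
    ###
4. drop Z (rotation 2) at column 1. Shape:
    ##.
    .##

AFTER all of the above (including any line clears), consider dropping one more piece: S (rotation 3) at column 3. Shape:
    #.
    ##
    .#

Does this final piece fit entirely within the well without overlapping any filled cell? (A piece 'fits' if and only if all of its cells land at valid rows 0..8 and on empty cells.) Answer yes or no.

Drop 1: T rot3 at col 0 lands with bottom-row=0; cleared 0 line(s) (total 0); column heights now [2 3 0 0 0], max=3
Drop 2: T rot2 at col 0 lands with bottom-row=3; cleared 0 line(s) (total 0); column heights now [5 5 5 0 0], max=5
Drop 3: T rot0 at col 2 lands with bottom-row=5; cleared 0 line(s) (total 0); column heights now [5 5 6 7 6], max=7
Drop 4: Z rot2 at col 1 lands with bottom-row=7; cleared 0 line(s) (total 0); column heights now [5 9 9 8 6], max=9
Test piece S rot3 at col 3 (width 2): heights before test = [5 9 9 8 6]; fits = False

Answer: no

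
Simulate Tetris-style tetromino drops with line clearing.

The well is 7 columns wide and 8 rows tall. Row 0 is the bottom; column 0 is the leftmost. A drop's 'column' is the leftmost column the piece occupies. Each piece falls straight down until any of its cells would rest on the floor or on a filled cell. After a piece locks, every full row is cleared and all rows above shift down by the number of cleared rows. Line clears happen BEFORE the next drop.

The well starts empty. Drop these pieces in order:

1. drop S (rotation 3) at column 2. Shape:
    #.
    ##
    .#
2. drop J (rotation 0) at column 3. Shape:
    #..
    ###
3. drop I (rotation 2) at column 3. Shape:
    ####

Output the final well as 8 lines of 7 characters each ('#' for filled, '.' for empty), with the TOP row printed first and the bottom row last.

Drop 1: S rot3 at col 2 lands with bottom-row=0; cleared 0 line(s) (total 0); column heights now [0 0 3 2 0 0 0], max=3
Drop 2: J rot0 at col 3 lands with bottom-row=2; cleared 0 line(s) (total 0); column heights now [0 0 3 4 3 3 0], max=4
Drop 3: I rot2 at col 3 lands with bottom-row=4; cleared 0 line(s) (total 0); column heights now [0 0 3 5 5 5 5], max=5

Answer: .......
.......
.......
...####
...#...
..####.
..##...
...#...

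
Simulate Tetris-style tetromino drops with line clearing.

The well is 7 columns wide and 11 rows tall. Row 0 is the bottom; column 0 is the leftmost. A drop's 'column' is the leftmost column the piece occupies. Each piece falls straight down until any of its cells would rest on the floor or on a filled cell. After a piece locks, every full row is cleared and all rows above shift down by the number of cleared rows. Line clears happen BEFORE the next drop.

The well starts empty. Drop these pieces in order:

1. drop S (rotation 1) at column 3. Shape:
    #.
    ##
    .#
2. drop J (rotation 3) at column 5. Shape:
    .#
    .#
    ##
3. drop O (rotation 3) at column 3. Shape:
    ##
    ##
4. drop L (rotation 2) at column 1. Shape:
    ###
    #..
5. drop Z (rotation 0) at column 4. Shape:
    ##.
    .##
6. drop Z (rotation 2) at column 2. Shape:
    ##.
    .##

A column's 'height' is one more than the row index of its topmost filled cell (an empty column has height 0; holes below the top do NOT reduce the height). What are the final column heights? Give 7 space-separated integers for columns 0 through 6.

Answer: 0 6 8 8 7 6 5

Derivation:
Drop 1: S rot1 at col 3 lands with bottom-row=0; cleared 0 line(s) (total 0); column heights now [0 0 0 3 2 0 0], max=3
Drop 2: J rot3 at col 5 lands with bottom-row=0; cleared 0 line(s) (total 0); column heights now [0 0 0 3 2 1 3], max=3
Drop 3: O rot3 at col 3 lands with bottom-row=3; cleared 0 line(s) (total 0); column heights now [0 0 0 5 5 1 3], max=5
Drop 4: L rot2 at col 1 lands with bottom-row=4; cleared 0 line(s) (total 0); column heights now [0 6 6 6 5 1 3], max=6
Drop 5: Z rot0 at col 4 lands with bottom-row=4; cleared 0 line(s) (total 0); column heights now [0 6 6 6 6 6 5], max=6
Drop 6: Z rot2 at col 2 lands with bottom-row=6; cleared 0 line(s) (total 0); column heights now [0 6 8 8 7 6 5], max=8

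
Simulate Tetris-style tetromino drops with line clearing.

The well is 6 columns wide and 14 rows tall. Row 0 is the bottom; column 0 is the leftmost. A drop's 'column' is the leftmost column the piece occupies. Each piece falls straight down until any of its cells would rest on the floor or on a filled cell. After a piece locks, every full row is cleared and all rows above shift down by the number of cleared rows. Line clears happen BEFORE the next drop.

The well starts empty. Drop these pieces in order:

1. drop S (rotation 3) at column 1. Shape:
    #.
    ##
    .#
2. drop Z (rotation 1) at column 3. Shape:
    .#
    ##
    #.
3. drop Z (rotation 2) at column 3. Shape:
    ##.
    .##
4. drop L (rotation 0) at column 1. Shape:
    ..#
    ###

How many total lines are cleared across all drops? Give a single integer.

Drop 1: S rot3 at col 1 lands with bottom-row=0; cleared 0 line(s) (total 0); column heights now [0 3 2 0 0 0], max=3
Drop 2: Z rot1 at col 3 lands with bottom-row=0; cleared 0 line(s) (total 0); column heights now [0 3 2 2 3 0], max=3
Drop 3: Z rot2 at col 3 lands with bottom-row=3; cleared 0 line(s) (total 0); column heights now [0 3 2 5 5 4], max=5
Drop 4: L rot0 at col 1 lands with bottom-row=5; cleared 0 line(s) (total 0); column heights now [0 6 6 7 5 4], max=7

Answer: 0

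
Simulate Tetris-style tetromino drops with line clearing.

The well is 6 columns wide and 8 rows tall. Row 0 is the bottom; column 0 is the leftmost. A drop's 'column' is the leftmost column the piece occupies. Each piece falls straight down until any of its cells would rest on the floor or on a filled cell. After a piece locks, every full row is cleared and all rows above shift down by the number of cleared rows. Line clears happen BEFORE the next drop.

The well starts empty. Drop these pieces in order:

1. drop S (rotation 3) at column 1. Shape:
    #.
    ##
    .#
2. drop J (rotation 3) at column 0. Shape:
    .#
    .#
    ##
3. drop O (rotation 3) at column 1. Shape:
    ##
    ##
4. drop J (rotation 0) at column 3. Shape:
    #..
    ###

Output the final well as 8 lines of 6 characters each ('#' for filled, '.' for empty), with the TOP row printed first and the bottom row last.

Drop 1: S rot3 at col 1 lands with bottom-row=0; cleared 0 line(s) (total 0); column heights now [0 3 2 0 0 0], max=3
Drop 2: J rot3 at col 0 lands with bottom-row=3; cleared 0 line(s) (total 0); column heights now [4 6 2 0 0 0], max=6
Drop 3: O rot3 at col 1 lands with bottom-row=6; cleared 0 line(s) (total 0); column heights now [4 8 8 0 0 0], max=8
Drop 4: J rot0 at col 3 lands with bottom-row=0; cleared 0 line(s) (total 0); column heights now [4 8 8 2 1 1], max=8

Answer: .##...
.##...
.#....
.#....
##....
.#....
.###..
..####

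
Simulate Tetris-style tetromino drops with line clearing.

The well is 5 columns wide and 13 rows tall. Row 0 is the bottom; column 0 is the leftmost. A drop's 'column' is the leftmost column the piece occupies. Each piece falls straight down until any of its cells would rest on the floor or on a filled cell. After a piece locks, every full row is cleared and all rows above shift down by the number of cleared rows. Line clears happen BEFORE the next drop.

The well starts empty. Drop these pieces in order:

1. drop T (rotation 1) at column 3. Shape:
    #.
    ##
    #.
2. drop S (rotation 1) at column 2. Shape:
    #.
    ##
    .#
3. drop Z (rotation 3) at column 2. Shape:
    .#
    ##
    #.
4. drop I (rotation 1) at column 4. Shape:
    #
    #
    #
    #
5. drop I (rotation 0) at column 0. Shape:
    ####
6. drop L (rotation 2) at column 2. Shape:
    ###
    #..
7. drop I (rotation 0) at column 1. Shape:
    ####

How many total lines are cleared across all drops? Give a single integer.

Drop 1: T rot1 at col 3 lands with bottom-row=0; cleared 0 line(s) (total 0); column heights now [0 0 0 3 2], max=3
Drop 2: S rot1 at col 2 lands with bottom-row=3; cleared 0 line(s) (total 0); column heights now [0 0 6 5 2], max=6
Drop 3: Z rot3 at col 2 lands with bottom-row=6; cleared 0 line(s) (total 0); column heights now [0 0 8 9 2], max=9
Drop 4: I rot1 at col 4 lands with bottom-row=2; cleared 0 line(s) (total 0); column heights now [0 0 8 9 6], max=9
Drop 5: I rot0 at col 0 lands with bottom-row=9; cleared 0 line(s) (total 0); column heights now [10 10 10 10 6], max=10
Drop 6: L rot2 at col 2 lands with bottom-row=10; cleared 0 line(s) (total 0); column heights now [10 10 12 12 12], max=12
Drop 7: I rot0 at col 1 lands with bottom-row=12; cleared 0 line(s) (total 0); column heights now [10 13 13 13 13], max=13

Answer: 0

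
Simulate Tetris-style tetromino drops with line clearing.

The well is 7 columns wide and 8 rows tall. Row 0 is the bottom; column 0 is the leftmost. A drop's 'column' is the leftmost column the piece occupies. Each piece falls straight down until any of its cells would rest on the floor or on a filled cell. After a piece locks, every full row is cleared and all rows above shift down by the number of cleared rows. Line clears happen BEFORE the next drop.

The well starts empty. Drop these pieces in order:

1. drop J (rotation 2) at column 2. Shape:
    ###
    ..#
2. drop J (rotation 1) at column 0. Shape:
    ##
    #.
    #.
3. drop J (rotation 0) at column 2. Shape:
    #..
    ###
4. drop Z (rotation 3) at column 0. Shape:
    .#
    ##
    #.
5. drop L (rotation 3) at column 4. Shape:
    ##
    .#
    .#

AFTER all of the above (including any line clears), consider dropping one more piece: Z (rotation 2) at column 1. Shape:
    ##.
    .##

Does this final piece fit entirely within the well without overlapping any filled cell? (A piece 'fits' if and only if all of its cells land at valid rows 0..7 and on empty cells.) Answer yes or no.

Answer: yes

Derivation:
Drop 1: J rot2 at col 2 lands with bottom-row=0; cleared 0 line(s) (total 0); column heights now [0 0 2 2 2 0 0], max=2
Drop 2: J rot1 at col 0 lands with bottom-row=0; cleared 0 line(s) (total 0); column heights now [3 3 2 2 2 0 0], max=3
Drop 3: J rot0 at col 2 lands with bottom-row=2; cleared 0 line(s) (total 0); column heights now [3 3 4 3 3 0 0], max=4
Drop 4: Z rot3 at col 0 lands with bottom-row=3; cleared 0 line(s) (total 0); column heights now [5 6 4 3 3 0 0], max=6
Drop 5: L rot3 at col 4 lands with bottom-row=1; cleared 0 line(s) (total 0); column heights now [5 6 4 3 4 4 0], max=6
Test piece Z rot2 at col 1 (width 3): heights before test = [5 6 4 3 4 4 0]; fits = True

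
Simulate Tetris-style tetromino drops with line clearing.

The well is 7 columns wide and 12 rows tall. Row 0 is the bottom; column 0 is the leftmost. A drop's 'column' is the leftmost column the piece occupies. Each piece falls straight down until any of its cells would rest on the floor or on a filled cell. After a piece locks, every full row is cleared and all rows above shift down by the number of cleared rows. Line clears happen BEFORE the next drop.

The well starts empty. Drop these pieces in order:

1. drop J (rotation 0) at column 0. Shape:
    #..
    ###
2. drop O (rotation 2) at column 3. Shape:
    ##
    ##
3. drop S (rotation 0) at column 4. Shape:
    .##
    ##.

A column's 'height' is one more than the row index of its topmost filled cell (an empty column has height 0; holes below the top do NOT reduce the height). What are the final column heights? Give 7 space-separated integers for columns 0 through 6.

Answer: 2 1 1 2 3 4 4

Derivation:
Drop 1: J rot0 at col 0 lands with bottom-row=0; cleared 0 line(s) (total 0); column heights now [2 1 1 0 0 0 0], max=2
Drop 2: O rot2 at col 3 lands with bottom-row=0; cleared 0 line(s) (total 0); column heights now [2 1 1 2 2 0 0], max=2
Drop 3: S rot0 at col 4 lands with bottom-row=2; cleared 0 line(s) (total 0); column heights now [2 1 1 2 3 4 4], max=4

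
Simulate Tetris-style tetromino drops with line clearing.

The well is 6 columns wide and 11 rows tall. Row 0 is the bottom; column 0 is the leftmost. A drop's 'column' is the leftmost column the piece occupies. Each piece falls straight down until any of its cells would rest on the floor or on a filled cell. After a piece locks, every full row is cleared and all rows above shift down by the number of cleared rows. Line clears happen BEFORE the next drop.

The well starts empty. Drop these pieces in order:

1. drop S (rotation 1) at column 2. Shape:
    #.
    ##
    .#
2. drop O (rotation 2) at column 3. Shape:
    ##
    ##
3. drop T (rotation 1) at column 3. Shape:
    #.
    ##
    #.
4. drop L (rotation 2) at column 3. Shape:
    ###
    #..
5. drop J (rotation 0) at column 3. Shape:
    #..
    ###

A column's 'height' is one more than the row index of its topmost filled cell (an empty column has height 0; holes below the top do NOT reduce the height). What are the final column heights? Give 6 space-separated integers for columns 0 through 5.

Drop 1: S rot1 at col 2 lands with bottom-row=0; cleared 0 line(s) (total 0); column heights now [0 0 3 2 0 0], max=3
Drop 2: O rot2 at col 3 lands with bottom-row=2; cleared 0 line(s) (total 0); column heights now [0 0 3 4 4 0], max=4
Drop 3: T rot1 at col 3 lands with bottom-row=4; cleared 0 line(s) (total 0); column heights now [0 0 3 7 6 0], max=7
Drop 4: L rot2 at col 3 lands with bottom-row=7; cleared 0 line(s) (total 0); column heights now [0 0 3 9 9 9], max=9
Drop 5: J rot0 at col 3 lands with bottom-row=9; cleared 0 line(s) (total 0); column heights now [0 0 3 11 10 10], max=11

Answer: 0 0 3 11 10 10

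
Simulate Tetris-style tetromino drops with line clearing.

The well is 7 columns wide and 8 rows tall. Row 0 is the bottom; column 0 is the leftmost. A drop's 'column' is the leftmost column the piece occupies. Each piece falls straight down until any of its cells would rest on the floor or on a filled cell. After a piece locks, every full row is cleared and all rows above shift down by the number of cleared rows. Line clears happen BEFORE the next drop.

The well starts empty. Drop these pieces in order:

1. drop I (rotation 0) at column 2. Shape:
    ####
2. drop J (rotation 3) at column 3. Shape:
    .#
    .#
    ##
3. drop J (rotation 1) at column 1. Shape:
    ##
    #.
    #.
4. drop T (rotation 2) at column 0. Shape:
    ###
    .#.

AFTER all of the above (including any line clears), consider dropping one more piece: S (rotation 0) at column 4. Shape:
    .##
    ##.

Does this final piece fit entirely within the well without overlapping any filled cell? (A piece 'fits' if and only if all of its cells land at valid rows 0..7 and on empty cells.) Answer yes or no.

Answer: yes

Derivation:
Drop 1: I rot0 at col 2 lands with bottom-row=0; cleared 0 line(s) (total 0); column heights now [0 0 1 1 1 1 0], max=1
Drop 2: J rot3 at col 3 lands with bottom-row=1; cleared 0 line(s) (total 0); column heights now [0 0 1 2 4 1 0], max=4
Drop 3: J rot1 at col 1 lands with bottom-row=0; cleared 0 line(s) (total 0); column heights now [0 3 3 2 4 1 0], max=4
Drop 4: T rot2 at col 0 lands with bottom-row=3; cleared 0 line(s) (total 0); column heights now [5 5 5 2 4 1 0], max=5
Test piece S rot0 at col 4 (width 3): heights before test = [5 5 5 2 4 1 0]; fits = True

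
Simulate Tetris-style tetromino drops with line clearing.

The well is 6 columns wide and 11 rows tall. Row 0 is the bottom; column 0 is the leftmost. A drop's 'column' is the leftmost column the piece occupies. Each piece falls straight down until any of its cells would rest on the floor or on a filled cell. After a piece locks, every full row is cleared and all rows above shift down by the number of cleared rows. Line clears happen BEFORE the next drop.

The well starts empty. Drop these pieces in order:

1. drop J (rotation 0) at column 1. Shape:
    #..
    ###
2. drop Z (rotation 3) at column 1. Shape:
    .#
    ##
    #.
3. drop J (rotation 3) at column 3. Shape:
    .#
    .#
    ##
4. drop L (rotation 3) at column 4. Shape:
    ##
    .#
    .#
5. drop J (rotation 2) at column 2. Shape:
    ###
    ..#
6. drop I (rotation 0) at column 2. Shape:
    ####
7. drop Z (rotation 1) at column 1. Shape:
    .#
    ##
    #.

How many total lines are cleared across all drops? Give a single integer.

Drop 1: J rot0 at col 1 lands with bottom-row=0; cleared 0 line(s) (total 0); column heights now [0 2 1 1 0 0], max=2
Drop 2: Z rot3 at col 1 lands with bottom-row=2; cleared 0 line(s) (total 0); column heights now [0 4 5 1 0 0], max=5
Drop 3: J rot3 at col 3 lands with bottom-row=1; cleared 0 line(s) (total 0); column heights now [0 4 5 2 4 0], max=5
Drop 4: L rot3 at col 4 lands with bottom-row=2; cleared 0 line(s) (total 0); column heights now [0 4 5 2 5 5], max=5
Drop 5: J rot2 at col 2 lands with bottom-row=5; cleared 0 line(s) (total 0); column heights now [0 4 7 7 7 5], max=7
Drop 6: I rot0 at col 2 lands with bottom-row=7; cleared 0 line(s) (total 0); column heights now [0 4 8 8 8 8], max=8
Drop 7: Z rot1 at col 1 lands with bottom-row=7; cleared 0 line(s) (total 0); column heights now [0 9 10 8 8 8], max=10

Answer: 0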